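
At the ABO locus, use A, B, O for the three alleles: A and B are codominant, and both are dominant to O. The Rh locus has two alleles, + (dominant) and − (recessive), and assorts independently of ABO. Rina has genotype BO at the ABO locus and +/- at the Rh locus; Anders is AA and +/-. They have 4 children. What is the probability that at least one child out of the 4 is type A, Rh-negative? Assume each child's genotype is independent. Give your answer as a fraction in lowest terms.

ABO cross BO × AA → 1/2 A, 1/2 AB.
Rh cross +/- × +/- → 3/4 Rh+, 1/4 Rh-; so P(type A, Rh-negative) = 1/2 × 1/4 = 1/8 per child.
P(none) = (7/8)^4 = 2401/4096; P(at least one) = 1 − 2401/4096 = 1695/4096.

1695/4096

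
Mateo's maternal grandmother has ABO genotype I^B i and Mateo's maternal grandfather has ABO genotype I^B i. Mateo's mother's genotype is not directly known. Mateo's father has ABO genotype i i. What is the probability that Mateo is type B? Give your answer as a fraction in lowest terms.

Mateo's mother's ABO genotype from I^B i × I^B i: 1/4 I^B I^B, 1/2 I^B i, 1/4 i i.
Crossing each possibility with the father i i and summing P(type B): 1/4·1 + 1/2·1/2 + 1/4·0 = 1/2.

1/2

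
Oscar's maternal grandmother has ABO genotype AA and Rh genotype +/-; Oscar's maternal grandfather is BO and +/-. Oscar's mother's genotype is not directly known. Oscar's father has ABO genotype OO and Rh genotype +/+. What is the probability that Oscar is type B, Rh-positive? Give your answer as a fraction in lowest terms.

1/4

Oscar's mother's ABO genotype from AA × BO: 1/2 AB, 1/2 AO.
Crossing each possibility with the father OO and summing P(type B): 1/2·1/2 + 1/2·0 = 1/4.
Similarly for Rh via the mother's Rh distribution: P(Rh+) = 1.
Independent loci: 1/4 × 1 = 1/4.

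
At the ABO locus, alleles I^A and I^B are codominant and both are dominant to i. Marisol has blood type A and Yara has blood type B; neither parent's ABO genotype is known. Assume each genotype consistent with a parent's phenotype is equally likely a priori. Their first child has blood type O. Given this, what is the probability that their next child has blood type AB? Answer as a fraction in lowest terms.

Possible genotypes: Marisol ∈ {I^A I^A, I^A i}; Yara ∈ {I^B I^B, I^B i}.
Weight each parental genotype pair by prior × P(type-O child):
  I^A i × I^B i: posterior weight 1; P(next child type AB) = 1/4.
Weighted sum = 1/4.

1/4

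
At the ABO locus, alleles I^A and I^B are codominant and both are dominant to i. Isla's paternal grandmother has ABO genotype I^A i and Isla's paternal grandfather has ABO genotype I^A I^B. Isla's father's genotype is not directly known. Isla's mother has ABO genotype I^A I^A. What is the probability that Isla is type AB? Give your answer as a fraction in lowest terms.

1/4

Isla's father's ABO genotype from I^A i × I^A I^B: 1/4 I^A I^A, 1/4 I^A I^B, 1/4 I^A i, 1/4 I^B i.
Crossing each possibility with the mother I^A I^A and summing P(type AB): 1/4·0 + 1/4·1/2 + 1/4·0 + 1/4·1/2 = 1/4.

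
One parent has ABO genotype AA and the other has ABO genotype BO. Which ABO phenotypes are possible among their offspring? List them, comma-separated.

A, AB

Gametes from AA × BO give offspring ABO genotypes AB, AO, i.e. phenotypes A, AB.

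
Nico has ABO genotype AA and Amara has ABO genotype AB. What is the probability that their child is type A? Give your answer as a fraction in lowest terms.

1/2

ABO cross AA × AB → offspring phenotypes: 1/2 A, 1/2 AB.
So P(type A) = 1/2.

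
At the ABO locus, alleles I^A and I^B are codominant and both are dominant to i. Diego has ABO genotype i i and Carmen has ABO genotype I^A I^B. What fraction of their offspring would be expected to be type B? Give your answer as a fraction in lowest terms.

1/2

ABO cross i i × I^A I^B → offspring phenotypes: 1/2 A, 1/2 B.
So P(type B) = 1/2.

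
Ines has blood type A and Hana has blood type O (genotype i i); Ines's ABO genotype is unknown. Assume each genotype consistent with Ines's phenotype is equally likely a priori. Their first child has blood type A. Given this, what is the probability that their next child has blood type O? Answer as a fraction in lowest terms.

1/6

Possible genotypes: Ines ∈ {I^A I^A, I^A i}; Hana ∈ {i i}.
Weight each parental genotype pair by prior × P(type-A child):
  I^A I^A × i i: posterior weight 2/3; P(next child type O) = 0.
  I^A i × i i: posterior weight 1/3; P(next child type O) = 1/2.
Weighted sum = 1/6.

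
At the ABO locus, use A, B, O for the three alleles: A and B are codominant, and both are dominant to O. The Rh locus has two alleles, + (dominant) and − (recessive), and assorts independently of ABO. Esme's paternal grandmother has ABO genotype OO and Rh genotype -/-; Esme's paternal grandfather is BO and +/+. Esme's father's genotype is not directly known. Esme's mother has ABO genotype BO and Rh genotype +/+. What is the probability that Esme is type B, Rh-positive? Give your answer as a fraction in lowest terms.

5/8

Esme's father's ABO genotype from OO × BO: 1/2 BO, 1/2 OO.
Crossing each possibility with the mother BO and summing P(type B): 1/2·3/4 + 1/2·1/2 = 5/8.
Similarly for Rh via the father's Rh distribution: P(Rh+) = 1.
Independent loci: 5/8 × 1 = 5/8.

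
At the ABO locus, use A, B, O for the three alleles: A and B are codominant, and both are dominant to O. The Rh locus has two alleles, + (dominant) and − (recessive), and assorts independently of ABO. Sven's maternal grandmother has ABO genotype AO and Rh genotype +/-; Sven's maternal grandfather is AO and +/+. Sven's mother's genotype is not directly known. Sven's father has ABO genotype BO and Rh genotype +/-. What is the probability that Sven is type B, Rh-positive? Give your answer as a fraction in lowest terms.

Sven's mother's ABO genotype from AO × AO: 1/4 AA, 1/2 AO, 1/4 OO.
Crossing each possibility with the father BO and summing P(type B): 1/4·0 + 1/2·1/4 + 1/4·1/2 = 1/4.
Similarly for Rh via the mother's Rh distribution: P(Rh+) = 7/8.
Independent loci: 1/4 × 7/8 = 7/32.

7/32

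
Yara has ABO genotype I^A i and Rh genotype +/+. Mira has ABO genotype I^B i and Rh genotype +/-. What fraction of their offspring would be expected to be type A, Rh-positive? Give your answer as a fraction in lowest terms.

ABO cross I^A i × I^B i → offspring phenotypes: 1/4 O, 1/4 A, 1/4 B, 1/4 AB.
Rh cross +/+ × +/- → 1 Rh+.
Independent loci: P(type A, Rh-positive) = 1/4 × 1 = 1/4.

1/4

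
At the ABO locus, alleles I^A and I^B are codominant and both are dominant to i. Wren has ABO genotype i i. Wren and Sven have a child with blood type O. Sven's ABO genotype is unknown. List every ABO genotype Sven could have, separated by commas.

For each candidate genotype of Sven, check whether crossing it with i i can produce every observed child phenotype.
  I^A I^A → possible child types {A} ✗
  I^A I^B → possible child types {A, B} ✗
  I^A i → possible child types {O, A} ✓
  I^B I^B → possible child types {B} ✗
  I^B i → possible child types {O, B} ✓
  i i → possible child types {O} ✓

I^A i, I^B i, i i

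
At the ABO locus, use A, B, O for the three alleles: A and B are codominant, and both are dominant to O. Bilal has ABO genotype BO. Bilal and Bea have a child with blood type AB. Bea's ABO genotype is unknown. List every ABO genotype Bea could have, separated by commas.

AA, AB, AO

For each candidate genotype of Bea, check whether crossing it with BO can produce every observed child phenotype.
  AA → possible child types {A, AB} ✓
  AB → possible child types {A, B, AB} ✓
  AO → possible child types {O, A, B, AB} ✓
  BB → possible child types {B} ✗
  BO → possible child types {O, B} ✗
  OO → possible child types {O, B} ✗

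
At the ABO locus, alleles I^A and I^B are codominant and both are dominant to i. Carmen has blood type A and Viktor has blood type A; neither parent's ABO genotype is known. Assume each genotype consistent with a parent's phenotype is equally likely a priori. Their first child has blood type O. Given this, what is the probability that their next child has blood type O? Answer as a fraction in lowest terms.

1/4

Possible genotypes: Carmen ∈ {I^A I^A, I^A i}; Viktor ∈ {I^A I^A, I^A i}.
Weight each parental genotype pair by prior × P(type-O child):
  I^A i × I^A i: posterior weight 1; P(next child type O) = 1/4.
Weighted sum = 1/4.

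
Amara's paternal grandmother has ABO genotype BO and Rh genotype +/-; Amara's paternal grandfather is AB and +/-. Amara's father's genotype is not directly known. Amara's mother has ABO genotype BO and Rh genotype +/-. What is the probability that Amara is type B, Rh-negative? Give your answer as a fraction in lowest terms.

5/32

Amara's father's ABO genotype from BO × AB: 1/4 AB, 1/4 AO, 1/4 BB, 1/4 BO.
Crossing each possibility with the mother BO and summing P(type B): 1/4·1/2 + 1/4·1/4 + 1/4·1 + 1/4·3/4 = 5/8.
Similarly for Rh via the father's Rh distribution: P(Rh-) = 1/4.
Independent loci: 5/8 × 1/4 = 5/32.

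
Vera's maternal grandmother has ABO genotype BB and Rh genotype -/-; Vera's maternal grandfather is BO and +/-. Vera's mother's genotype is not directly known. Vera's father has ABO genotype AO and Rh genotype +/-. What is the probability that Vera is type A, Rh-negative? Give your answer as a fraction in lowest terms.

3/64

Vera's mother's ABO genotype from BB × BO: 1/2 BB, 1/2 BO.
Crossing each possibility with the father AO and summing P(type A): 1/2·0 + 1/2·1/4 = 1/8.
Similarly for Rh via the mother's Rh distribution: P(Rh-) = 3/8.
Independent loci: 1/8 × 3/8 = 3/64.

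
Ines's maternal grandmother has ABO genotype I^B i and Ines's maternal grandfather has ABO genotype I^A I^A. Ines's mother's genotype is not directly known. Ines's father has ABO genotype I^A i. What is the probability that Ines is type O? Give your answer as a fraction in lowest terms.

1/8

Ines's mother's ABO genotype from I^B i × I^A I^A: 1/2 I^A I^B, 1/2 I^A i.
Crossing each possibility with the father I^A i and summing P(type O): 1/2·0 + 1/2·1/4 = 1/8.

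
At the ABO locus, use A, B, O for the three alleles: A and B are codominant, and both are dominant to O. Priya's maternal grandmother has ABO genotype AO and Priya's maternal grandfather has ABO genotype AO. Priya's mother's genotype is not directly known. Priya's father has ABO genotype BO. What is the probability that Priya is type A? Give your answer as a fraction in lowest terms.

1/4

Priya's mother's ABO genotype from AO × AO: 1/4 AA, 1/2 AO, 1/4 OO.
Crossing each possibility with the father BO and summing P(type A): 1/4·1/2 + 1/2·1/4 + 1/4·0 = 1/4.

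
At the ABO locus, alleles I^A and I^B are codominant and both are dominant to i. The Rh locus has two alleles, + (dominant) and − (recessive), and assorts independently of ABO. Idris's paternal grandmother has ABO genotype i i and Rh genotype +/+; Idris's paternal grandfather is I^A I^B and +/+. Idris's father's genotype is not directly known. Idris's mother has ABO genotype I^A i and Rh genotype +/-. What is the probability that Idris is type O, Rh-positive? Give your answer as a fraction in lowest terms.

1/4

Idris's father's ABO genotype from i i × I^A I^B: 1/2 I^A i, 1/2 I^B i.
Crossing each possibility with the mother I^A i and summing P(type O): 1/2·1/4 + 1/2·1/4 = 1/4.
Similarly for Rh via the father's Rh distribution: P(Rh+) = 1.
Independent loci: 1/4 × 1 = 1/4.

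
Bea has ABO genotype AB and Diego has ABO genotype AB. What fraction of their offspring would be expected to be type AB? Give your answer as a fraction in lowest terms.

ABO cross AB × AB → offspring phenotypes: 1/4 A, 1/4 B, 1/2 AB.
So P(type AB) = 1/2.

1/2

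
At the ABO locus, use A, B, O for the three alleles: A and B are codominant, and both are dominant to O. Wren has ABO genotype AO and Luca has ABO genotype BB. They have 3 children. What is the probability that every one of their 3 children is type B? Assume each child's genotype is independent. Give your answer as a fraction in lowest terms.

1/8

ABO cross AO × BB → 1/2 B, 1/2 AB.
So P(type B) = 1/2 per child.
All 3 independent: (1/2)^3 = 1/8.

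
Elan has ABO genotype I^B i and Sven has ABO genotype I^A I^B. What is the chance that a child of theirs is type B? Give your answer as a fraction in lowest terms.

1/2

ABO cross I^B i × I^A I^B → offspring phenotypes: 1/4 A, 1/2 B, 1/4 AB.
So P(type B) = 1/2.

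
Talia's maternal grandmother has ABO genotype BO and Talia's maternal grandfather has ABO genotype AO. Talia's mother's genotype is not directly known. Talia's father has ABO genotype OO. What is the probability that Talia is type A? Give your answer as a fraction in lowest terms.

Talia's mother's ABO genotype from BO × AO: 1/4 AB, 1/4 AO, 1/4 BO, 1/4 OO.
Crossing each possibility with the father OO and summing P(type A): 1/4·1/2 + 1/4·1/2 + 1/4·0 + 1/4·0 = 1/4.

1/4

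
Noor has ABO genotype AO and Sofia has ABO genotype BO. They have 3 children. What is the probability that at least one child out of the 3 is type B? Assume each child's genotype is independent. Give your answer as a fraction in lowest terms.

ABO cross AO × BO → 1/4 O, 1/4 A, 1/4 B, 1/4 AB.
So P(type B) = 1/4 per child.
P(none) = (3/4)^3 = 27/64; P(at least one) = 1 − 27/64 = 37/64.

37/64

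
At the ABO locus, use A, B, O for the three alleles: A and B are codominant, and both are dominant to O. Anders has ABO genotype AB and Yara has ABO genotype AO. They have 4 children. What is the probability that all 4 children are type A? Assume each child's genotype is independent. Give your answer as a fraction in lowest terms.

1/16

ABO cross AB × AO → 1/2 A, 1/4 B, 1/4 AB.
So P(type A) = 1/2 per child.
All 4 independent: (1/2)^4 = 1/16.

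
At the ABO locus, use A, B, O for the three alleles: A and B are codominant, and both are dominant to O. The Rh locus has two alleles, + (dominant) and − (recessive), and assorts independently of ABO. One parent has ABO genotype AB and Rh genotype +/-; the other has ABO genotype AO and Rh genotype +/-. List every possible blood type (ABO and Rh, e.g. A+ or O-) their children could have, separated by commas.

A+, A-, B+, B-, AB+, AB-

Gametes from AB × AO give offspring ABO genotypes AA, AB, AO, BO, i.e. phenotypes A, B, AB.
Rh cross +/- × +/- → phenotypes Rh+, Rh-.
Combining independently: A+, A-, B+, B-, AB+, AB-.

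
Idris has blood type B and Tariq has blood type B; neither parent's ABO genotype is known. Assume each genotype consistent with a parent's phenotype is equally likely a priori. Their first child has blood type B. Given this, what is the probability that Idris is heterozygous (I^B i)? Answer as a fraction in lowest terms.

Possible genotypes: Idris ∈ {I^B I^B, I^B i}; Tariq ∈ {I^B I^B, I^B i}.
Weight each parental genotype pair by prior × P(type-B child):
  I^B I^B × I^B I^B: posterior weight 4/15.
  I^B I^B × I^B i: posterior weight 4/15.
  I^B i × I^B I^B: posterior weight 4/15.
  I^B i × I^B i: posterior weight 1/5.
Sum the posterior weight over pairs where Idris is I^B i: 7/15.

7/15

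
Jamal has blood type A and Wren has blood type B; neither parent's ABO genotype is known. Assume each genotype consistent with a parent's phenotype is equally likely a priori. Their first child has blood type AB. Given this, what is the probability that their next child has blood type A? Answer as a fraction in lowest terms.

Possible genotypes: Jamal ∈ {I^A I^A, I^A i}; Wren ∈ {I^B I^B, I^B i}.
Weight each parental genotype pair by prior × P(type-AB child):
  I^A I^A × I^B I^B: posterior weight 4/9; P(next child type A) = 0.
  I^A I^A × I^B i: posterior weight 2/9; P(next child type A) = 1/2.
  I^A i × I^B I^B: posterior weight 2/9; P(next child type A) = 0.
  I^A i × I^B i: posterior weight 1/9; P(next child type A) = 1/4.
Weighted sum = 5/36.

5/36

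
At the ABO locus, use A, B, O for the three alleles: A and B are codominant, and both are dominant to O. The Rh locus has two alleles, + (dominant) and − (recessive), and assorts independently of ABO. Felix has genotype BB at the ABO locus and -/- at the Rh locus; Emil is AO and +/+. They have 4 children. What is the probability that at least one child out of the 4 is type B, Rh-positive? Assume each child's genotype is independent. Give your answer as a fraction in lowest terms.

15/16

ABO cross BB × AO → 1/2 B, 1/2 AB.
Rh cross -/- × +/+ → 1 Rh+; so P(type B, Rh-positive) = 1/2 × 1 = 1/2 per child.
P(none) = (1/2)^4 = 1/16; P(at least one) = 1 − 1/16 = 15/16.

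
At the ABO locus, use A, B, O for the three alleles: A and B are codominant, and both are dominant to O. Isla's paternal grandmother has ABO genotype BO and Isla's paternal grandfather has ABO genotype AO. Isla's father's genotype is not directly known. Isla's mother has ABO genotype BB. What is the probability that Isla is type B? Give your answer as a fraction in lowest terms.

Isla's father's ABO genotype from BO × AO: 1/4 AB, 1/4 AO, 1/4 BO, 1/4 OO.
Crossing each possibility with the mother BB and summing P(type B): 1/4·1/2 + 1/4·1/2 + 1/4·1 + 1/4·1 = 3/4.

3/4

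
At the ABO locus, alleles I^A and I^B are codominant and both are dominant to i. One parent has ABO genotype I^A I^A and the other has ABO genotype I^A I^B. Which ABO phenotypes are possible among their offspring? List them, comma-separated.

A, AB

Gametes from I^A I^A × I^A I^B give offspring ABO genotypes I^A I^A, I^A I^B, i.e. phenotypes A, AB.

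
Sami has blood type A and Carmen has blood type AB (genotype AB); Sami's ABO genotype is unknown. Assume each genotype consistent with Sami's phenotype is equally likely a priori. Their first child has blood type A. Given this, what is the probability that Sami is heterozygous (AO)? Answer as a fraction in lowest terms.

Possible genotypes: Sami ∈ {AA, AO}; Carmen ∈ {AB}.
Weight each parental genotype pair by prior × P(type-A child):
  AA × AB: posterior weight 1/2.
  AO × AB: posterior weight 1/2.
Sum the posterior weight over pairs where Sami is AO: 1/2.

1/2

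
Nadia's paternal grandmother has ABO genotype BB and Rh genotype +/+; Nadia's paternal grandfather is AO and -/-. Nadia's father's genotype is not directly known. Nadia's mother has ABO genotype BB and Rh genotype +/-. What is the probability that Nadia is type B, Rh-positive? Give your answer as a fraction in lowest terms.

Nadia's father's ABO genotype from BB × AO: 1/2 AB, 1/2 BO.
Crossing each possibility with the mother BB and summing P(type B): 1/2·1/2 + 1/2·1 = 3/4.
Similarly for Rh via the father's Rh distribution: P(Rh+) = 3/4.
Independent loci: 3/4 × 3/4 = 9/16.

9/16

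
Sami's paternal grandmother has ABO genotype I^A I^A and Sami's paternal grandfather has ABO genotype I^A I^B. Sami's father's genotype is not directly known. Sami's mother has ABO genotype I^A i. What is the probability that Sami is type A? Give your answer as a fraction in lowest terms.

3/4

Sami's father's ABO genotype from I^A I^A × I^A I^B: 1/2 I^A I^A, 1/2 I^A I^B.
Crossing each possibility with the mother I^A i and summing P(type A): 1/2·1 + 1/2·1/2 = 3/4.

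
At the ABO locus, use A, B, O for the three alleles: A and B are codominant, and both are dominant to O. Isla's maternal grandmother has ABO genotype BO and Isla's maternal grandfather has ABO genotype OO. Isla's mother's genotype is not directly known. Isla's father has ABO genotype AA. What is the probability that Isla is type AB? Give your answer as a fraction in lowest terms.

Isla's mother's ABO genotype from BO × OO: 1/2 BO, 1/2 OO.
Crossing each possibility with the father AA and summing P(type AB): 1/2·1/2 + 1/2·0 = 1/4.

1/4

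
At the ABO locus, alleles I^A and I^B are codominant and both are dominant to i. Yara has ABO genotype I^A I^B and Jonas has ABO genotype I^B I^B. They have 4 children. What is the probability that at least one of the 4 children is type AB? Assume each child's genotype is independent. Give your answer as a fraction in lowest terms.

15/16

ABO cross I^A I^B × I^B I^B → 1/2 B, 1/2 AB.
So P(type AB) = 1/2 per child.
P(none) = (1/2)^4 = 1/16; P(at least one) = 1 − 1/16 = 15/16.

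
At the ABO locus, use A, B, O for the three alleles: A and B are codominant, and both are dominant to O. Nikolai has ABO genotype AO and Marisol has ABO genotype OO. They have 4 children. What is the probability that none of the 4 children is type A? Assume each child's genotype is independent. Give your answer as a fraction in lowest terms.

ABO cross AO × OO → 1/2 O, 1/2 A.
So P(type A) = 1/2 per child.
P(not type A) = 1/2 for one child; (1/2)^4 = 1/16.

1/16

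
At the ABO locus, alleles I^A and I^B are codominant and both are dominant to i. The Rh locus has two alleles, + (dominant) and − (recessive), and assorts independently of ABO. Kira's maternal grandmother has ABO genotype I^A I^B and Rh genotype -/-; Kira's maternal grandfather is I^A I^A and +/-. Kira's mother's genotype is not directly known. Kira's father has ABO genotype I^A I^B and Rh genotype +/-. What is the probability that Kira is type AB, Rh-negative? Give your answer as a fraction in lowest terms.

Kira's mother's ABO genotype from I^A I^B × I^A I^A: 1/2 I^A I^A, 1/2 I^A I^B.
Crossing each possibility with the father I^A I^B and summing P(type AB): 1/2·1/2 + 1/2·1/2 = 1/2.
Similarly for Rh via the mother's Rh distribution: P(Rh-) = 3/8.
Independent loci: 1/2 × 3/8 = 3/16.

3/16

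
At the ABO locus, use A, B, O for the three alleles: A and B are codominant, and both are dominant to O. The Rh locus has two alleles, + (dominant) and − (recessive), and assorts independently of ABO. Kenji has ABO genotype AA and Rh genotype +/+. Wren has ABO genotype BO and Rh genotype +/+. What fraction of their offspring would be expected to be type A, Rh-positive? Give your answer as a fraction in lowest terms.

1/2

ABO cross AA × BO → offspring phenotypes: 1/2 A, 1/2 AB.
Rh cross +/+ × +/+ → 1 Rh+.
Independent loci: P(type A, Rh-positive) = 1/2 × 1 = 1/2.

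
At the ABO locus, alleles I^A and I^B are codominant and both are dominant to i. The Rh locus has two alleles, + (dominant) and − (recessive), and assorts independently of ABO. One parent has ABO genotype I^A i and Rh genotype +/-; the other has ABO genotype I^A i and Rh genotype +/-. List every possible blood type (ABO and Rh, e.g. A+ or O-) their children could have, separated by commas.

Gametes from I^A i × I^A i give offspring ABO genotypes I^A I^A, I^A i, i i, i.e. phenotypes O, A.
Rh cross +/- × +/- → phenotypes Rh+, Rh-.
Combining independently: O+, O-, A+, A-.

O+, O-, A+, A-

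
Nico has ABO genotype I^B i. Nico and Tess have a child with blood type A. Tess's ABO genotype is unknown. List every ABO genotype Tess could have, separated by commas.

I^A I^A, I^A I^B, I^A i

For each candidate genotype of Tess, check whether crossing it with I^B i can produce every observed child phenotype.
  I^A I^A → possible child types {A, AB} ✓
  I^A I^B → possible child types {A, B, AB} ✓
  I^A i → possible child types {O, A, B, AB} ✓
  I^B I^B → possible child types {B} ✗
  I^B i → possible child types {O, B} ✗
  i i → possible child types {O, B} ✗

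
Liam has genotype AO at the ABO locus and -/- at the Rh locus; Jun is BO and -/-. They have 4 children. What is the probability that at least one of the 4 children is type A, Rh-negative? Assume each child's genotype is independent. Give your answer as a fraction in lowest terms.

ABO cross AO × BO → 1/4 O, 1/4 A, 1/4 B, 1/4 AB.
Rh cross -/- × -/- → 1 Rh-; so P(type A, Rh-negative) = 1/4 × 1 = 1/4 per child.
P(none) = (3/4)^4 = 81/256; P(at least one) = 1 − 81/256 = 175/256.

175/256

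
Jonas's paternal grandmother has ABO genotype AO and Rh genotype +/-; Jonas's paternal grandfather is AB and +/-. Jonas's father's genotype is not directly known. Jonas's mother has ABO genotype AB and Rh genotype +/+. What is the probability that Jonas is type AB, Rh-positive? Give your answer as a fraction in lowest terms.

Jonas's father's ABO genotype from AO × AB: 1/4 AA, 1/4 AB, 1/4 AO, 1/4 BO.
Crossing each possibility with the mother AB and summing P(type AB): 1/4·1/2 + 1/4·1/2 + 1/4·1/4 + 1/4·1/4 = 3/8.
Similarly for Rh via the father's Rh distribution: P(Rh+) = 1.
Independent loci: 3/8 × 1 = 3/8.

3/8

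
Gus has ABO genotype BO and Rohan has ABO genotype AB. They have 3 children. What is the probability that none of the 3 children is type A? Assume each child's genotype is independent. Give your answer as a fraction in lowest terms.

ABO cross BO × AB → 1/4 A, 1/2 B, 1/4 AB.
So P(type A) = 1/4 per child.
P(not type A) = 3/4 for one child; (3/4)^3 = 27/64.

27/64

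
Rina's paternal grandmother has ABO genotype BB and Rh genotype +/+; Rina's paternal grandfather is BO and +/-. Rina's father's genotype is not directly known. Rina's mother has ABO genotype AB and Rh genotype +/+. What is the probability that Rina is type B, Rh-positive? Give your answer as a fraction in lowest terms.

1/2

Rina's father's ABO genotype from BB × BO: 1/2 BB, 1/2 BO.
Crossing each possibility with the mother AB and summing P(type B): 1/2·1/2 + 1/2·1/2 = 1/2.
Similarly for Rh via the father's Rh distribution: P(Rh+) = 1.
Independent loci: 1/2 × 1 = 1/2.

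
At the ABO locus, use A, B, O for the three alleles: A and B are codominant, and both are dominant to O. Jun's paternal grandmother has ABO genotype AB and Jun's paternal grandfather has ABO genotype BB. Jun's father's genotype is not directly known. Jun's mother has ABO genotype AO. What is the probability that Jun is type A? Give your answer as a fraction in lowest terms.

Jun's father's ABO genotype from AB × BB: 1/2 AB, 1/2 BB.
Crossing each possibility with the mother AO and summing P(type A): 1/2·1/2 + 1/2·0 = 1/4.

1/4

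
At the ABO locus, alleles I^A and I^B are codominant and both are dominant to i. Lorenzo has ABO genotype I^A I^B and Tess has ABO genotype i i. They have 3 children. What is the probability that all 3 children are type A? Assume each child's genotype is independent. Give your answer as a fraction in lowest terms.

1/8

ABO cross I^A I^B × i i → 1/2 A, 1/2 B.
So P(type A) = 1/2 per child.
All 3 independent: (1/2)^3 = 1/8.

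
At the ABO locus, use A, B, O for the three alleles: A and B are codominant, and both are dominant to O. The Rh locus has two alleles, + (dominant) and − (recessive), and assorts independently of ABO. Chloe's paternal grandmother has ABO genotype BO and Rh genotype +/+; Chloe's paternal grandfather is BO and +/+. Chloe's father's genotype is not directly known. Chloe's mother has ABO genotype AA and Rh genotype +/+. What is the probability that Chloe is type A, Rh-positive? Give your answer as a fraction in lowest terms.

Chloe's father's ABO genotype from BO × BO: 1/4 BB, 1/2 BO, 1/4 OO.
Crossing each possibility with the mother AA and summing P(type A): 1/4·0 + 1/2·1/2 + 1/4·1 = 1/2.
Similarly for Rh via the father's Rh distribution: P(Rh+) = 1.
Independent loci: 1/2 × 1 = 1/2.

1/2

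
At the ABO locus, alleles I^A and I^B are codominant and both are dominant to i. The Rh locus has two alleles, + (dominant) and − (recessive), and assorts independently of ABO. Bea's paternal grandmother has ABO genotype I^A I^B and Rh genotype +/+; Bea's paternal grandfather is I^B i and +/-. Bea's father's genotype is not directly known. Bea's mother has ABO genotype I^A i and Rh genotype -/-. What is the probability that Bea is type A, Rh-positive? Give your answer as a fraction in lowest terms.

9/32

Bea's father's ABO genotype from I^A I^B × I^B i: 1/4 I^A I^B, 1/4 I^A i, 1/4 I^B I^B, 1/4 I^B i.
Crossing each possibility with the mother I^A i and summing P(type A): 1/4·1/2 + 1/4·3/4 + 1/4·0 + 1/4·1/4 = 3/8.
Similarly for Rh via the father's Rh distribution: P(Rh+) = 3/4.
Independent loci: 3/8 × 3/4 = 9/32.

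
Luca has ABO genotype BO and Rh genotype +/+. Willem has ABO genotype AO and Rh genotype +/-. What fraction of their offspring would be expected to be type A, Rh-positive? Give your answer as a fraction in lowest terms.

ABO cross BO × AO → offspring phenotypes: 1/4 O, 1/4 A, 1/4 B, 1/4 AB.
Rh cross +/+ × +/- → 1 Rh+.
Independent loci: P(type A, Rh-positive) = 1/4 × 1 = 1/4.

1/4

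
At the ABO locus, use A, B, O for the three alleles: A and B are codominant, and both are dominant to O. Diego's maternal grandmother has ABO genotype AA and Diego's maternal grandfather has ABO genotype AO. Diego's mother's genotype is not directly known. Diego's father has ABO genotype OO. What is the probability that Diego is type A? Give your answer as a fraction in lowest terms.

3/4

Diego's mother's ABO genotype from AA × AO: 1/2 AA, 1/2 AO.
Crossing each possibility with the father OO and summing P(type A): 1/2·1 + 1/2·1/2 = 3/4.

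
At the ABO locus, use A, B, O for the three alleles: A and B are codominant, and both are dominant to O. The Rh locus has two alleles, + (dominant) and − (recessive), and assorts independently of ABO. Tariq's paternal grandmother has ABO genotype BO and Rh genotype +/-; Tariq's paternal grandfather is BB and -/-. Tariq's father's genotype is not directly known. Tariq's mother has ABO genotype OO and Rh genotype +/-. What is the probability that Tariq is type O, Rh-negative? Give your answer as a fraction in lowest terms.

Tariq's father's ABO genotype from BO × BB: 1/2 BB, 1/2 BO.
Crossing each possibility with the mother OO and summing P(type O): 1/2·0 + 1/2·1/2 = 1/4.
Similarly for Rh via the father's Rh distribution: P(Rh-) = 3/8.
Independent loci: 1/4 × 3/8 = 3/32.

3/32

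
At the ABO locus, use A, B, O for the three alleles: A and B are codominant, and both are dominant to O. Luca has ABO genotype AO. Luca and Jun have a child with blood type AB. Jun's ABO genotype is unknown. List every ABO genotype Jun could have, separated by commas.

For each candidate genotype of Jun, check whether crossing it with AO can produce every observed child phenotype.
  AA → possible child types {A} ✗
  AB → possible child types {A, B, AB} ✓
  AO → possible child types {O, A} ✗
  BB → possible child types {B, AB} ✓
  BO → possible child types {O, A, B, AB} ✓
  OO → possible child types {O, A} ✗

AB, BB, BO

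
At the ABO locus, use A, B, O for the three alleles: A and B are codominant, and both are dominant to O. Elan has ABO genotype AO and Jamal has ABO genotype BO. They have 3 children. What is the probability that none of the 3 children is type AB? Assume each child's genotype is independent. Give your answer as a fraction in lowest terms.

ABO cross AO × BO → 1/4 O, 1/4 A, 1/4 B, 1/4 AB.
So P(type AB) = 1/4 per child.
P(not type AB) = 3/4 for one child; (3/4)^3 = 27/64.

27/64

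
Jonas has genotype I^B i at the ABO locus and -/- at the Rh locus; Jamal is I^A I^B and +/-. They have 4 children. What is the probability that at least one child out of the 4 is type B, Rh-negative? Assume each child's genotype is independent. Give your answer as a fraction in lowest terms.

ABO cross I^B i × I^A I^B → 1/4 A, 1/2 B, 1/4 AB.
Rh cross -/- × +/- → 1/2 Rh+, 1/2 Rh-; so P(type B, Rh-negative) = 1/2 × 1/2 = 1/4 per child.
P(none) = (3/4)^4 = 81/256; P(at least one) = 1 − 81/256 = 175/256.

175/256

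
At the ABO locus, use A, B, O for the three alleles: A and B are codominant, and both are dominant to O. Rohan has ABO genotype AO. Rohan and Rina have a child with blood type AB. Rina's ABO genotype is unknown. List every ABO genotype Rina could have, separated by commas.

AB, BB, BO

For each candidate genotype of Rina, check whether crossing it with AO can produce every observed child phenotype.
  AA → possible child types {A} ✗
  AB → possible child types {A, B, AB} ✓
  AO → possible child types {O, A} ✗
  BB → possible child types {B, AB} ✓
  BO → possible child types {O, A, B, AB} ✓
  OO → possible child types {O, A} ✗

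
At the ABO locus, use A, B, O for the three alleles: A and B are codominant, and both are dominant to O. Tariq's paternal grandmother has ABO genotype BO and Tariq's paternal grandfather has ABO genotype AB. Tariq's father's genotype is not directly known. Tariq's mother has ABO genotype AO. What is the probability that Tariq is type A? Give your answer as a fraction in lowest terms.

3/8

Tariq's father's ABO genotype from BO × AB: 1/4 AB, 1/4 AO, 1/4 BB, 1/4 BO.
Crossing each possibility with the mother AO and summing P(type A): 1/4·1/2 + 1/4·3/4 + 1/4·0 + 1/4·1/4 = 3/8.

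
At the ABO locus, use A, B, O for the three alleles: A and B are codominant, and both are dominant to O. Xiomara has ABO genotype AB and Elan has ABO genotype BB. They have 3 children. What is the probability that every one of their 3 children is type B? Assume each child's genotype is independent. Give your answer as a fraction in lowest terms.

ABO cross AB × BB → 1/2 B, 1/2 AB.
So P(type B) = 1/2 per child.
All 3 independent: (1/2)^3 = 1/8.

1/8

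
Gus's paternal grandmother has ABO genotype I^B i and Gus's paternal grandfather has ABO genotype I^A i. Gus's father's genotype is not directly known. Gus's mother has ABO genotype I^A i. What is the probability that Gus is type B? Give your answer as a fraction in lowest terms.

Gus's father's ABO genotype from I^B i × I^A i: 1/4 I^A I^B, 1/4 I^A i, 1/4 I^B i, 1/4 i i.
Crossing each possibility with the mother I^A i and summing P(type B): 1/4·1/4 + 1/4·0 + 1/4·1/4 + 1/4·0 = 1/8.

1/8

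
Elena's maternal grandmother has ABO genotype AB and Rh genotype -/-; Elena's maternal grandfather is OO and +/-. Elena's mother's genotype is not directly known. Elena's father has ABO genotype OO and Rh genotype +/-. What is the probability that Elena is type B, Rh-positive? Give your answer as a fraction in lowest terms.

5/32

Elena's mother's ABO genotype from AB × OO: 1/2 AO, 1/2 BO.
Crossing each possibility with the father OO and summing P(type B): 1/2·0 + 1/2·1/2 = 1/4.
Similarly for Rh via the mother's Rh distribution: P(Rh+) = 5/8.
Independent loci: 1/4 × 5/8 = 5/32.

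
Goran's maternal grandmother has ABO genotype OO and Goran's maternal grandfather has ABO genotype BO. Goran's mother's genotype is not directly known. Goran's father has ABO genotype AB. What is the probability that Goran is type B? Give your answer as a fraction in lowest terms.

1/2

Goran's mother's ABO genotype from OO × BO: 1/2 BO, 1/2 OO.
Crossing each possibility with the father AB and summing P(type B): 1/2·1/2 + 1/2·1/2 = 1/2.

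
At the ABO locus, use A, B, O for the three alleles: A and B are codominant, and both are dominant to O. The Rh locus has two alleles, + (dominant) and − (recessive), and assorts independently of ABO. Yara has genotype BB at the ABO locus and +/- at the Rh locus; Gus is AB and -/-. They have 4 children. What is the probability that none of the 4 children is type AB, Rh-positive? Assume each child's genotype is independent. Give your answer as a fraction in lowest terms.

81/256

ABO cross BB × AB → 1/2 B, 1/2 AB.
Rh cross +/- × -/- → 1/2 Rh+, 1/2 Rh-; so P(type AB, Rh-positive) = 1/2 × 1/2 = 1/4 per child.
P(not type AB, Rh-positive) = 3/4 for one child; (3/4)^4 = 81/256.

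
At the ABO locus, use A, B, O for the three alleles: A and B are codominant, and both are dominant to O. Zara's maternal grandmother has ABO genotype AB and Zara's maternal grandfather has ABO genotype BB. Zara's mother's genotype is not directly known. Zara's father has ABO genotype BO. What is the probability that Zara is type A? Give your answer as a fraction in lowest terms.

1/8

Zara's mother's ABO genotype from AB × BB: 1/2 AB, 1/2 BB.
Crossing each possibility with the father BO and summing P(type A): 1/2·1/4 + 1/2·0 = 1/8.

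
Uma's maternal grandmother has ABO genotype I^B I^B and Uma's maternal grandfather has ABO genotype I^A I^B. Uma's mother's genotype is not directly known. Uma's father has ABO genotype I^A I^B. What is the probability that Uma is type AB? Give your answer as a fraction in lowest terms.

Uma's mother's ABO genotype from I^B I^B × I^A I^B: 1/2 I^A I^B, 1/2 I^B I^B.
Crossing each possibility with the father I^A I^B and summing P(type AB): 1/2·1/2 + 1/2·1/2 = 1/2.

1/2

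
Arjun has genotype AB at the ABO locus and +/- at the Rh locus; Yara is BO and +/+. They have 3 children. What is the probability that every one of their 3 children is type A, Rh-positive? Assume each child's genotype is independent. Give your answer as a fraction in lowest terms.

ABO cross AB × BO → 1/4 A, 1/2 B, 1/4 AB.
Rh cross +/- × +/+ → 1 Rh+; so P(type A, Rh-positive) = 1/4 × 1 = 1/4 per child.
All 3 independent: (1/4)^3 = 1/64.

1/64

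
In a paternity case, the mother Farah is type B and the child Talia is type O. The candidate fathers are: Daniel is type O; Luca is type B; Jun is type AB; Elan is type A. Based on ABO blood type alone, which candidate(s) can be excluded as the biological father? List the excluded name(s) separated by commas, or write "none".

A candidate is excluded only if no genotype consistent with his phenotype could produce a type O child with a type B mother.
Jun (type AB): no genotype consistent with that phenotype can produce a type-O child with a type-B mother.

Jun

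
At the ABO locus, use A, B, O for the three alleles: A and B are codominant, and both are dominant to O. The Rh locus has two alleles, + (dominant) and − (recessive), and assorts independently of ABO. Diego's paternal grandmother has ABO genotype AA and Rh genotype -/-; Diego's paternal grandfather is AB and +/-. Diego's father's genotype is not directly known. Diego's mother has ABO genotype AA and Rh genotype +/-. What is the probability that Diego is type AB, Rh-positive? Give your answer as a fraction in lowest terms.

Diego's father's ABO genotype from AA × AB: 1/2 AA, 1/2 AB.
Crossing each possibility with the mother AA and summing P(type AB): 1/2·0 + 1/2·1/2 = 1/4.
Similarly for Rh via the father's Rh distribution: P(Rh+) = 5/8.
Independent loci: 1/4 × 5/8 = 5/32.

5/32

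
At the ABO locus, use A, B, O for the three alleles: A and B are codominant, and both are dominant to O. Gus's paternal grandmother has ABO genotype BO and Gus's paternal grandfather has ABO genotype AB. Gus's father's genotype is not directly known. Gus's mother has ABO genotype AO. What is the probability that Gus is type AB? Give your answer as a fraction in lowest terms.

1/4

Gus's father's ABO genotype from BO × AB: 1/4 AB, 1/4 AO, 1/4 BB, 1/4 BO.
Crossing each possibility with the mother AO and summing P(type AB): 1/4·1/4 + 1/4·0 + 1/4·1/2 + 1/4·1/4 = 1/4.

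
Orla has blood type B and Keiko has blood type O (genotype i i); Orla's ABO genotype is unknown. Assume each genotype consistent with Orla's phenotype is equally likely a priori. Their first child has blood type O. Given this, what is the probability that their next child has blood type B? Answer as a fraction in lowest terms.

1/2

Possible genotypes: Orla ∈ {I^B I^B, I^B i}; Keiko ∈ {i i}.
Weight each parental genotype pair by prior × P(type-O child):
  I^B i × i i: posterior weight 1; P(next child type B) = 1/2.
Weighted sum = 1/2.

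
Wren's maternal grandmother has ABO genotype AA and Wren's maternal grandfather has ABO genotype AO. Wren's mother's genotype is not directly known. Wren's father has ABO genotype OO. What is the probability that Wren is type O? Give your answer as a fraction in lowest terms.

1/4

Wren's mother's ABO genotype from AA × AO: 1/2 AA, 1/2 AO.
Crossing each possibility with the father OO and summing P(type O): 1/2·0 + 1/2·1/2 = 1/4.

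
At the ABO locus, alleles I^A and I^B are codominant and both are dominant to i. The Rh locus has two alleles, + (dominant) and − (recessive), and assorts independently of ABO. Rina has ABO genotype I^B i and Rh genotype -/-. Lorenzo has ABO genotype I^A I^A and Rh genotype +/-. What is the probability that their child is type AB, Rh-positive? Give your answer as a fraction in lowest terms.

ABO cross I^B i × I^A I^A → offspring phenotypes: 1/2 A, 1/2 AB.
Rh cross -/- × +/- → 1/2 Rh+, 1/2 Rh-.
Independent loci: P(type AB, Rh-positive) = 1/2 × 1/2 = 1/4.

1/4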